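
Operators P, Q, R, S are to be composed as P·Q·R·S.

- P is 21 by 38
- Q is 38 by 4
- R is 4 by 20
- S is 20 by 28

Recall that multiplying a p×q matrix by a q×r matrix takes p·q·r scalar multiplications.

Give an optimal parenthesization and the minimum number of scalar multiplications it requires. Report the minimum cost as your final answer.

7784

Adjacent pairs: PQ = 21·38·4 = 3192; QR = 38·4·20 = 3040; RS = 4·20·28 = 2240.
Length 3: P..R: k=1: 0+3040+21·38·20=19000; k=2: 3192+0+21·4·20=4872 → min 4872 | Q..S: k=2: 0+2240+38·4·28=6496; k=3: 3040+0+38·20·28=24320 → min 6496.
Length 4: P..S: k=1: 0+6496+21·38·28=28840; k=2: 3192+2240+21·4·28=7784; k=3: 4872+0+21·20·28=16632 → min 7784.
Optimal parenthesization: ((P·Q)·(R·S)) with cost 7784.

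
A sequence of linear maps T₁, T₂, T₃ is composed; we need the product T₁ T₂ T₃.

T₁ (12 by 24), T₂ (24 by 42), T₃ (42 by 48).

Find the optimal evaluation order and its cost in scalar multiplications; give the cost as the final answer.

(T₁ (T₂ T₃)): cost 62208.
((T₁ T₂) T₃): cost 36288.
Optimal: ((T₁ T₂) T₃) with cost 36288.

36288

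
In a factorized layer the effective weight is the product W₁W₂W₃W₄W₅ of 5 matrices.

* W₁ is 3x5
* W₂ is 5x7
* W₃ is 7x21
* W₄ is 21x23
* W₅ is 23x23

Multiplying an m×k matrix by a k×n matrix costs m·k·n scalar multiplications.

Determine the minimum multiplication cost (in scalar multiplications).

Adjacent pairs: W₁W₂ = 3·5·7 = 105; W₂W₃ = 5·7·21 = 735; W₃W₄ = 7·21·23 = 3381; W₄W₅ = 21·23·23 = 11109.
Length 3: W₁..W₃: k=1: 0+735+3·5·21=1050; k=2: 105+0+3·7·21=546 → min 546 | W₂..W₄: k=2: 0+3381+5·7·23=4186; k=3: 735+0+5·21·23=3150 → min 3150 | W₃..W₅: k=3: 0+11109+7·21·23=14490; k=4: 3381+0+7·23·23=7084 → min 7084.
Length 4: W₁..W₄: k=1: 0+3150+3·5·23=3495; k=2: 105+3381+3·7·23=3969; k=3: 546+0+3·21·23=1995 → min 1995 | W₂..W₅: k=2: 0+7084+5·7·23=7889; k=3: 735+11109+5·21·23=14259; k=4: 3150+0+5·23·23=5795 → min 5795.
Length 5: W₁..W₅: k=1: 0+5795+3·5·23=6140; k=2: 105+7084+3·7·23=7672; k=3: 546+11109+3·21·23=13104; k=4: 1995+0+3·23·23=3582 → min 3582.
Optimal order: ((((W₁W₂)W₃)W₄)W₅) with cost 3582.

3582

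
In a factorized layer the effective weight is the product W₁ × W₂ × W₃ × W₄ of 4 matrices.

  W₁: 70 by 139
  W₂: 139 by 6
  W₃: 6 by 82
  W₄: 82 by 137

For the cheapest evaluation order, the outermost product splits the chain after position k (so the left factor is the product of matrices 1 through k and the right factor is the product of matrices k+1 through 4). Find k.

Adjacent pairs: W₁W₂ = 70·139·6 = 58380; W₂W₃ = 139·6·82 = 68388; W₃W₄ = 6·82·137 = 67404.
Length 3: W₁..W₃: k=1: 0+68388+70·139·82=866248; k=2: 58380+0+70·6·82=92820 → min 92820 | W₂..W₄: k=2: 0+67404+139·6·137=181662; k=3: 68388+0+139·82·137=1629914 → min 181662.
Top-level splits: k=1: (W₁..W₁)·(W₂..W₄) → 0+181662+70·139·137 = 1514672; k=2: (W₁..W₂)·(W₃..W₄) → 58380+67404+70·6·137 = 183324; k=3: (W₁..W₃)·(W₄..W₄) → 92820+0+70·82·137 = 879200.
Best split is after W₂, i.e. k = 2.

2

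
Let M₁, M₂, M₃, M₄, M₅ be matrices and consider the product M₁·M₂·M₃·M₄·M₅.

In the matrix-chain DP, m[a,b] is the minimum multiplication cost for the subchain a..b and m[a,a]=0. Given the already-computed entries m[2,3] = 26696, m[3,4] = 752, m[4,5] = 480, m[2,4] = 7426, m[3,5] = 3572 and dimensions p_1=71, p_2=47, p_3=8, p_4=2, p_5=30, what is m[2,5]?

11686

m[2,5] = min over k∈[2,4] of m[2,k]+m[k+1,5]+p_{1}·p_k·p_{5}.
k=2: 0 + 3572 + 71·47·30 = 103682; k=3: 26696 + 480 + 71·8·30 = 44216; k=4: 7426 + 0 + 71·2·30 = 11686.
Minimum: 11686 at k=4.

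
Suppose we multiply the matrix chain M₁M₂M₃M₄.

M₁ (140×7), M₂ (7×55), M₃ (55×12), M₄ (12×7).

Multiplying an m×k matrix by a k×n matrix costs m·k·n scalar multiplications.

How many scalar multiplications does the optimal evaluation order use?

12068

Adjacent pairs: M₁M₂ = 140·7·55 = 53900; M₂M₃ = 7·55·12 = 4620; M₃M₄ = 55·12·7 = 4620.
Length 3: M₁..M₃: k=1: 0+4620+140·7·12=16380; k=2: 53900+0+140·55·12=146300 → min 16380 | M₂..M₄: k=2: 0+4620+7·55·7=7315; k=3: 4620+0+7·12·7=5208 → min 5208.
Length 4: M₁..M₄: k=1: 0+5208+140·7·7=12068; k=2: 53900+4620+140·55·7=112420; k=3: 16380+0+140·12·7=28140 → min 12068.
Optimal order: (M₁((M₂M₃)M₄)) with cost 12068.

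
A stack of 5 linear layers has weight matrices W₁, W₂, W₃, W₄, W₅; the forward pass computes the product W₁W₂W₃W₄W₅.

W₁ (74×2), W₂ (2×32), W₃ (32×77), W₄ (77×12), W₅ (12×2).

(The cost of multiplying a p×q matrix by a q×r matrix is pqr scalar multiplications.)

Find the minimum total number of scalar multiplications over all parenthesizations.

7120

Adjacent pairs: W₁W₂ = 74·2·32 = 4736; W₂W₃ = 2·32·77 = 4928; W₃W₄ = 32·77·12 = 29568; W₄W₅ = 77·12·2 = 1848.
Length 3: W₁..W₃: k=1: 0+4928+74·2·77=16324; k=2: 4736+0+74·32·77=187072 → min 16324 | W₂..W₄: k=2: 0+29568+2·32·12=30336; k=3: 4928+0+2·77·12=6776 → min 6776 | W₃..W₅: k=3: 0+1848+32·77·2=6776; k=4: 29568+0+32·12·2=30336 → min 6776.
Length 4: W₁..W₄: k=1: 0+6776+74·2·12=8552; k=2: 4736+29568+74·32·12=62720; k=3: 16324+0+74·77·12=84700 → min 8552 | W₂..W₅: k=2: 0+6776+2·32·2=6904; k=3: 4928+1848+2·77·2=7084; k=4: 6776+0+2·12·2=6824 → min 6824.
Length 5: W₁..W₅: k=1: 0+6824+74·2·2=7120; k=2: 4736+6776+74·32·2=16248; k=3: 16324+1848+74·77·2=29568; k=4: 8552+0+74·12·2=10328 → min 7120.
Optimal order: (W₁(((W₂W₃)W₄)W₅)) with cost 7120.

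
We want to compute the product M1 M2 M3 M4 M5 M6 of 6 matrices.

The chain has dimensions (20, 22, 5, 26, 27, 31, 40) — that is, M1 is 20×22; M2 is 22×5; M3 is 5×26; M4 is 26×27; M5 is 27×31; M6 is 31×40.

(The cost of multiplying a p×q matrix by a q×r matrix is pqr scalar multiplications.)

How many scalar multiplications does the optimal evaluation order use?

Adjacent pairs: M1M2 = 20·22·5 = 2200; M2M3 = 22·5·26 = 2860; M3M4 = 5·26·27 = 3510; M4M5 = 26·27·31 = 21762; M5M6 = 27·31·40 = 33480.
Length 3: M1..M3: k=1: 0+2860+20·22·26=14300; k=2: 2200+0+20·5·26=4800 → min 4800 | M2..M4: k=2: 0+3510+22·5·27=6480; k=3: 2860+0+22·26·27=18304 → min 6480 | M3..M5: k=3: 0+21762+5·26·31=25792; k=4: 3510+0+5·27·31=7695 → min 7695 | M4..M6: k=4: 0+33480+26·27·40=61560; k=5: 21762+0+26·31·40=54002 → min 54002.
Length 4: M1..M4: k=1: 0+6480+20·22·27=18360; k=2: 2200+3510+20·5·27=8410; k=3: 4800+0+20·26·27=18840 → min 8410 | M2..M5: k=2: 0+7695+22·5·31=11105; k=3: 2860+21762+22·26·31=42354; k=4: 6480+0+22·27·31=24894 → min 11105 | M3..M6: k=3: 0+54002+5·26·40=59202; k=4: 3510+33480+5·27·40=42390; k=5: 7695+0+5·31·40=13895 → min 13895.
Length 5: M1..M5: k=1: 0+11105+20·22·31=24745; k=2: 2200+7695+20·5·31=12995; k=3: 4800+21762+20·26·31=42682; k=4: 8410+0+20·27·31=25150 → min 12995 | M2..M6: k=2: 0+13895+22·5·40=18295; k=3: 2860+54002+22·26·40=79742; k=4: 6480+33480+22·27·40=63720; k=5: 11105+0+22·31·40=38385 → min 18295.
Length 6: M1..M6: k=1: 0+18295+20·22·40=35895; k=2: 2200+13895+20·5·40=20095; k=3: 4800+54002+20·26·40=79602; k=4: 8410+33480+20·27·40=63490; k=5: 12995+0+20·31·40=37795 → min 20095.
Optimal order: ((M1 M2) (((M3 M4) M5) M6)) with cost 20095.

20095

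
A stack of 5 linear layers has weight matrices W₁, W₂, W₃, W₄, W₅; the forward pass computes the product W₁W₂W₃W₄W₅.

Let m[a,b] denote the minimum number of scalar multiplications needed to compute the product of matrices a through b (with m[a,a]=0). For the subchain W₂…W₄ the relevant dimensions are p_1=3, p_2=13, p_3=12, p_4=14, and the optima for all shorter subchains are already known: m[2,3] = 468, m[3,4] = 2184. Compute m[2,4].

m[2,4] = min over k∈[2,3] of m[2,k]+m[k+1,4]+p_{1}·p_k·p_{4}.
k=2: 0 + 2184 + 3·13·14 = 2730; k=3: 468 + 0 + 3·12·14 = 972.
Minimum: 972 at k=3.

972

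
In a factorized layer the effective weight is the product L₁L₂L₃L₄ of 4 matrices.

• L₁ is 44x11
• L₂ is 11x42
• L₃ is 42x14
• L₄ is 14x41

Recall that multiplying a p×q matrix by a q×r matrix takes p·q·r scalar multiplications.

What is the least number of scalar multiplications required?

Adjacent pairs: L₁L₂ = 44·11·42 = 20328; L₂L₃ = 11·42·14 = 6468; L₃L₄ = 42·14·41 = 24108.
Length 3: L₁..L₃: k=1: 0+6468+44·11·14=13244; k=2: 20328+0+44·42·14=46200 → min 13244 | L₂..L₄: k=2: 0+24108+11·42·41=43050; k=3: 6468+0+11·14·41=12782 → min 12782.
Length 4: L₁..L₄: k=1: 0+12782+44·11·41=32626; k=2: 20328+24108+44·42·41=120204; k=3: 13244+0+44·14·41=38500 → min 32626.
Optimal order: (L₁((L₂L₃)L₄)) with cost 32626.

32626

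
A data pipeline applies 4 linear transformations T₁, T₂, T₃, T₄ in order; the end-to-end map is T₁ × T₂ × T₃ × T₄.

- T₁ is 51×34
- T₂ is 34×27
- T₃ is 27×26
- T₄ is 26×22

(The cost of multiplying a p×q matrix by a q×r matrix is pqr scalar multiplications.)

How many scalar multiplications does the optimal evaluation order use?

73788

Adjacent pairs: T₁T₂ = 51·34·27 = 46818; T₂T₃ = 34·27·26 = 23868; T₃T₄ = 27·26·22 = 15444.
Length 3: T₁..T₃: k=1: 0+23868+51·34·26=68952; k=2: 46818+0+51·27·26=82620 → min 68952 | T₂..T₄: k=2: 0+15444+34·27·22=35640; k=3: 23868+0+34·26·22=43316 → min 35640.
Length 4: T₁..T₄: k=1: 0+35640+51·34·22=73788; k=2: 46818+15444+51·27·22=92556; k=3: 68952+0+51·26·22=98124 → min 73788.
Optimal order: (T₁ × (T₂ × (T₃ × T₄))) with cost 73788.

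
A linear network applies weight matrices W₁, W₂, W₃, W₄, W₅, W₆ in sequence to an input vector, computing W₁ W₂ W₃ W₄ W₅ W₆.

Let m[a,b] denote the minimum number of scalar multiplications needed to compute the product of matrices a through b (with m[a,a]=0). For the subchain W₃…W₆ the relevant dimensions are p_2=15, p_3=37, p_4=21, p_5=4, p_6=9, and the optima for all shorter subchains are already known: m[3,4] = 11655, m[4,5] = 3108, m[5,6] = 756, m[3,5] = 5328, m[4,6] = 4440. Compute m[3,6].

m[3,6] = min over k∈[3,5] of m[3,k]+m[k+1,6]+p_{2}·p_k·p_{6}.
k=3: 0 + 4440 + 15·37·9 = 9435; k=4: 11655 + 756 + 15·21·9 = 15246; k=5: 5328 + 0 + 15·4·9 = 5868.
Minimum: 5868 at k=5.

5868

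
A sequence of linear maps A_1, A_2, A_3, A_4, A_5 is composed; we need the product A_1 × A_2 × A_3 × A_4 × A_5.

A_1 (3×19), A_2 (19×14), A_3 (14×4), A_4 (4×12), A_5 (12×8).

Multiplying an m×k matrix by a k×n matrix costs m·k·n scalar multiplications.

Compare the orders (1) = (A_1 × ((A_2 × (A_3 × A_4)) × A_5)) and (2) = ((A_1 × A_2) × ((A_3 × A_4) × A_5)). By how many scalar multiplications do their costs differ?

Order (1) = (A_1 × ((A_2 × (A_3 × A_4)) × A_5)): (A_3 × A_4): 14×4 by 4×12 → 14×12, cost 14·4·12 = 672; (A_2 × (A_3 × A_4)): 19×14 by 14×12 → 19×12, cost 19·14·12 = 3192; cumulative 3864; ((A_2 × (A_3 × A_4)) × A_5): 19×12 by 12×8 → 19×8, cost 19·12·8 = 1824; cumulative 5688; (A_1 × ((A_2 × (A_3 × A_4)) × A_5)): 3×19 by 19×8 → 3×8, cost 3·19·8 = 456; cumulative 6144. Total 6144.
Order (2) = ((A_1 × A_2) × ((A_3 × A_4) × A_5)): (A_1 × A_2): 3×19 by 19×14 → 3×14, cost 3·19·14 = 798; (A_3 × A_4): 14×4 by 4×12 → 14×12, cost 14·4·12 = 672; ((A_3 × A_4) × A_5): 14×12 by 12×8 → 14×8, cost 14·12·8 = 1344; cumulative 2016; ((A_1 × A_2) × ((A_3 × A_4) × A_5)): 3×14 by 14×8 → 3×8, cost 3·14·8 = 336; cumulative 3150. Total 3150.
Difference: |6144 − 3150| = 2994.

2994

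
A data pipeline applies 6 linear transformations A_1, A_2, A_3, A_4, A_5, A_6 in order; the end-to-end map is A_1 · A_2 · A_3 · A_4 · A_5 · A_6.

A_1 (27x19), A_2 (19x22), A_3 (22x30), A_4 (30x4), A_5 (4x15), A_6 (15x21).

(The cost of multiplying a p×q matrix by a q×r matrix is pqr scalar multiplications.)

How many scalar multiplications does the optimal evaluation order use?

9892

Adjacent pairs: A_1A_2 = 27·19·22 = 11286; A_2A_3 = 19·22·30 = 12540; A_3A_4 = 22·30·4 = 2640; A_4A_5 = 30·4·15 = 1800; A_5A_6 = 4·15·21 = 1260.
Length 3: A_1..A_3: k=1: 0+12540+27·19·30=27930; k=2: 11286+0+27·22·30=29106 → min 27930 | A_2..A_4: k=2: 0+2640+19·22·4=4312; k=3: 12540+0+19·30·4=14820 → min 4312 | A_3..A_5: k=3: 0+1800+22·30·15=11700; k=4: 2640+0+22·4·15=3960 → min 3960 | A_4..A_6: k=4: 0+1260+30·4·21=3780; k=5: 1800+0+30·15·21=11250 → min 3780.
Length 4: A_1..A_4: k=1: 0+4312+27·19·4=6364; k=2: 11286+2640+27·22·4=16302; k=3: 27930+0+27·30·4=31170 → min 6364 | A_2..A_5: k=2: 0+3960+19·22·15=10230; k=3: 12540+1800+19·30·15=22890; k=4: 4312+0+19·4·15=5452 → min 5452 | A_3..A_6: k=3: 0+3780+22·30·21=17640; k=4: 2640+1260+22·4·21=5748; k=5: 3960+0+22·15·21=10890 → min 5748.
Length 5: A_1..A_5: k=1: 0+5452+27·19·15=13147; k=2: 11286+3960+27·22·15=24156; k=3: 27930+1800+27·30·15=41880; k=4: 6364+0+27·4·15=7984 → min 7984 | A_2..A_6: k=2: 0+5748+19·22·21=14526; k=3: 12540+3780+19·30·21=28290; k=4: 4312+1260+19·4·21=7168; k=5: 5452+0+19·15·21=11437 → min 7168.
Length 6: A_1..A_6: k=1: 0+7168+27·19·21=17941; k=2: 11286+5748+27·22·21=29508; k=3: 27930+3780+27·30·21=48720; k=4: 6364+1260+27·4·21=9892; k=5: 7984+0+27·15·21=16489 → min 9892.
Optimal order: ((A_1 · (A_2 · (A_3 · A_4))) · (A_5 · A_6)) with cost 9892.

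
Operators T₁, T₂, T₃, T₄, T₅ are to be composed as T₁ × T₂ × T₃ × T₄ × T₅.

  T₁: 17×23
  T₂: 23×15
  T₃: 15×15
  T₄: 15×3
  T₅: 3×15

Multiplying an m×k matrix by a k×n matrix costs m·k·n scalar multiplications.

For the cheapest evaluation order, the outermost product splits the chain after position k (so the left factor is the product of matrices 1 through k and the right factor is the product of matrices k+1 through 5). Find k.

4

Adjacent pairs: T₁T₂ = 17·23·15 = 5865; T₂T₃ = 23·15·15 = 5175; T₃T₄ = 15·15·3 = 675; T₄T₅ = 15·3·15 = 675.
Length 3: T₁..T₃: k=1: 0+5175+17·23·15=11040; k=2: 5865+0+17·15·15=9690 → min 9690 | T₂..T₄: k=2: 0+675+23·15·3=1710; k=3: 5175+0+23·15·3=6210 → min 1710 | T₃..T₅: k=3: 0+675+15·15·15=4050; k=4: 675+0+15·3·15=1350 → min 1350.
Length 4: T₁..T₄: k=1: 0+1710+17·23·3=2883; k=2: 5865+675+17·15·3=7305; k=3: 9690+0+17·15·3=10455 → min 2883 | T₂..T₅: k=2: 0+1350+23·15·15=6525; k=3: 5175+675+23·15·15=11025; k=4: 1710+0+23·3·15=2745 → min 2745.
Top-level splits: k=1: (T₁..T₁)·(T₂..T₅) → 0+2745+17·23·15 = 8610; k=2: (T₁..T₂)·(T₃..T₅) → 5865+1350+17·15·15 = 11040; k=3: (T₁..T₃)·(T₄..T₅) → 9690+675+17·15·15 = 14190; k=4: (T₁..T₄)·(T₅..T₅) → 2883+0+17·3·15 = 3648.
Best split is after T₄, i.e. k = 4.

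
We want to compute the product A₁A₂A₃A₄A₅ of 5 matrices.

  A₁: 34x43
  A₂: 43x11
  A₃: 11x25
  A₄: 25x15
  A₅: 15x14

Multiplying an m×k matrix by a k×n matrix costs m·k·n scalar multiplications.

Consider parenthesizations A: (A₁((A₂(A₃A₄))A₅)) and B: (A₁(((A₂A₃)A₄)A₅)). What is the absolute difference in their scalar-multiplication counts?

Order A = (A₁((A₂(A₃A₄))A₅)): (A₃A₄): 11×25 by 25×15 → 11×15, cost 11·25·15 = 4125; (A₂(A₃A₄)): 43×11 by 11×15 → 43×15, cost 43·11·15 = 7095; cumulative 11220; ((A₂(A₃A₄))A₅): 43×15 by 15×14 → 43×14, cost 43·15·14 = 9030; cumulative 20250; (A₁((A₂(A₃A₄))A₅)): 34×43 by 43×14 → 34×14, cost 34·43·14 = 20468; cumulative 40718. Total 40718.
Order B = (A₁(((A₂A₃)A₄)A₅)): (A₂A₃): 43×11 by 11×25 → 43×25, cost 43·11·25 = 11825; ((A₂A₃)A₄): 43×25 by 25×15 → 43×15, cost 43·25·15 = 16125; cumulative 27950; (((A₂A₃)A₄)A₅): 43×15 by 15×14 → 43×14, cost 43·15·14 = 9030; cumulative 36980; (A₁(((A₂A₃)A₄)A₅)): 34×43 by 43×14 → 34×14, cost 34·43·14 = 20468; cumulative 57448. Total 57448.
Difference: |40718 − 57448| = 16730.

16730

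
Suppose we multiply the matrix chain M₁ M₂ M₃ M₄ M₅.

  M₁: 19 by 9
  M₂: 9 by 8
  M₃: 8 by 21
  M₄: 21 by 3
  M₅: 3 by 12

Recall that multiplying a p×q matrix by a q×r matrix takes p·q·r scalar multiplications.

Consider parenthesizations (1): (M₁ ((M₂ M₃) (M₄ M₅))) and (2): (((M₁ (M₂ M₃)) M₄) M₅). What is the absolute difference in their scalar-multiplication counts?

396

Order (1) = (M₁ ((M₂ M₃) (M₄ M₅))): (M₂ M₃): 9×8 by 8×21 → 9×21, cost 9·8·21 = 1512; (M₄ M₅): 21×3 by 3×12 → 21×12, cost 21·3·12 = 756; ((M₂ M₃) (M₄ M₅)): 9×21 by 21×12 → 9×12, cost 9·21·12 = 2268; cumulative 4536; (M₁ ((M₂ M₃) (M₄ M₅))): 19×9 by 9×12 → 19×12, cost 19·9·12 = 2052; cumulative 6588. Total 6588.
Order (2) = (((M₁ (M₂ M₃)) M₄) M₅): (M₂ M₃): 9×8 by 8×21 → 9×21, cost 9·8·21 = 1512; (M₁ (M₂ M₃)): 19×9 by 9×21 → 19×21, cost 19·9·21 = 3591; cumulative 5103; ((M₁ (M₂ M₃)) M₄): 19×21 by 21×3 → 19×3, cost 19·21·3 = 1197; cumulative 6300; (((M₁ (M₂ M₃)) M₄) M₅): 19×3 by 3×12 → 19×12, cost 19·3·12 = 684; cumulative 6984. Total 6984.
Difference: |6588 − 6984| = 396.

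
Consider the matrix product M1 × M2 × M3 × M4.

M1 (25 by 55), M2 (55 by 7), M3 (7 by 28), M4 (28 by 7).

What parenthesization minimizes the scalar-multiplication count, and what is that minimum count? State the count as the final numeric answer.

12222

Adjacent pairs: M1M2 = 25·55·7 = 9625; M2M3 = 55·7·28 = 10780; M3M4 = 7·28·7 = 1372.
Length 3: M1..M3: k=1: 0+10780+25·55·28=49280; k=2: 9625+0+25·7·28=14525 → min 14525 | M2..M4: k=2: 0+1372+55·7·7=4067; k=3: 10780+0+55·28·7=21560 → min 4067.
Length 4: M1..M4: k=1: 0+4067+25·55·7=13692; k=2: 9625+1372+25·7·7=12222; k=3: 14525+0+25·28·7=19425 → min 12222.
Optimal parenthesization: ((M1 × M2) × (M3 × M4)) with cost 12222.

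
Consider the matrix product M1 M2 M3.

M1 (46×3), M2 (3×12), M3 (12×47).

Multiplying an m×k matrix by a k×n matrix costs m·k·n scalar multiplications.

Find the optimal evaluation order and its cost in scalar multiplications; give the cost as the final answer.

(M1 (M2 M3)): cost 8178.
((M1 M2) M3): cost 27600.
Optimal: (M1 (M2 M3)) with cost 8178.

8178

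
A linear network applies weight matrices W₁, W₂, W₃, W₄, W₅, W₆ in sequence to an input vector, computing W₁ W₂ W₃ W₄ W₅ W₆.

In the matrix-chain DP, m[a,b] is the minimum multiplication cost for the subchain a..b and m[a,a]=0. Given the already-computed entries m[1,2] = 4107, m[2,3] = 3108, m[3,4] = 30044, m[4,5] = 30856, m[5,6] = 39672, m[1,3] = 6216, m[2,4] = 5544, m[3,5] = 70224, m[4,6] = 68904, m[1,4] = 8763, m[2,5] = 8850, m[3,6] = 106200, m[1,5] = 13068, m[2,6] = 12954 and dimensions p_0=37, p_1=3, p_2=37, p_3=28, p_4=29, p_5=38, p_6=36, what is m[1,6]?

16950

m[1,6] = min over k∈[1,5] of m[1,k]+m[k+1,6]+p_{0}·p_k·p_{6}.
k=1: 0 + 12954 + 37·3·36 = 16950; k=2: 4107 + 106200 + 37·37·36 = 159591; k=3: 6216 + 68904 + 37·28·36 = 112416; k=4: 8763 + 39672 + 37·29·36 = 87063; k=5: 13068 + 0 + 37·38·36 = 63684.
Minimum: 16950 at k=1.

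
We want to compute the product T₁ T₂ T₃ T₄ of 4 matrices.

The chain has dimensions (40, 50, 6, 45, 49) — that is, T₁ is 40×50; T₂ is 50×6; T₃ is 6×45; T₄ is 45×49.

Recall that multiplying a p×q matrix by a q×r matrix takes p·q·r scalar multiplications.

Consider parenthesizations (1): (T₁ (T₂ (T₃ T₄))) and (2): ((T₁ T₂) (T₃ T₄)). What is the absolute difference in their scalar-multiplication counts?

Order (1) = (T₁ (T₂ (T₃ T₄))): (T₃ T₄): 6×45 by 45×49 → 6×49, cost 6·45·49 = 13230; (T₂ (T₃ T₄)): 50×6 by 6×49 → 50×49, cost 50·6·49 = 14700; cumulative 27930; (T₁ (T₂ (T₃ T₄))): 40×50 by 50×49 → 40×49, cost 40·50·49 = 98000; cumulative 125930. Total 125930.
Order (2) = ((T₁ T₂) (T₃ T₄)): (T₁ T₂): 40×50 by 50×6 → 40×6, cost 40·50·6 = 12000; (T₃ T₄): 6×45 by 45×49 → 6×49, cost 6·45·49 = 13230; ((T₁ T₂) (T₃ T₄)): 40×6 by 6×49 → 40×49, cost 40·6·49 = 11760; cumulative 36990. Total 36990.
Difference: |125930 − 36990| = 88940.

88940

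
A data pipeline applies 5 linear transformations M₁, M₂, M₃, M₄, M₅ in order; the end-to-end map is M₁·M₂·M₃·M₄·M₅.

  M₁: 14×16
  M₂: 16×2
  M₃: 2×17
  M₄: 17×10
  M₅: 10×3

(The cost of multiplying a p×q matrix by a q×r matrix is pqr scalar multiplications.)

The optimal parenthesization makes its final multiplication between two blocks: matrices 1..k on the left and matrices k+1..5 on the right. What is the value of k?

Adjacent pairs: M₁M₂ = 14·16·2 = 448; M₂M₃ = 16·2·17 = 544; M₃M₄ = 2·17·10 = 340; M₄M₅ = 17·10·3 = 510.
Length 3: M₁..M₃: k=1: 0+544+14·16·17=4352; k=2: 448+0+14·2·17=924 → min 924 | M₂..M₄: k=2: 0+340+16·2·10=660; k=3: 544+0+16·17·10=3264 → min 660 | M₃..M₅: k=3: 0+510+2·17·3=612; k=4: 340+0+2·10·3=400 → min 400.
Length 4: M₁..M₄: k=1: 0+660+14·16·10=2900; k=2: 448+340+14·2·10=1068; k=3: 924+0+14·17·10=3304 → min 1068 | M₂..M₅: k=2: 0+400+16·2·3=496; k=3: 544+510+16·17·3=1870; k=4: 660+0+16·10·3=1140 → min 496.
Top-level splits: k=1: (M₁..M₁)·(M₂..M₅) → 0+496+14·16·3 = 1168; k=2: (M₁..M₂)·(M₃..M₅) → 448+400+14·2·3 = 932; k=3: (M₁..M₃)·(M₄..M₅) → 924+510+14·17·3 = 2148; k=4: (M₁..M₄)·(M₅..M₅) → 1068+0+14·10·3 = 1488.
Best split is after M₂, i.e. k = 2.

2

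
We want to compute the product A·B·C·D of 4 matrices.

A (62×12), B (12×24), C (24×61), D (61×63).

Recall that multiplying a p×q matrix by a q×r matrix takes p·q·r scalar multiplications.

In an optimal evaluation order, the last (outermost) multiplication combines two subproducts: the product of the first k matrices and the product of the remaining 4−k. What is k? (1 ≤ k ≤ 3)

Adjacent pairs: AB = 62·12·24 = 17856; BC = 12·24·61 = 17568; CD = 24·61·63 = 92232.
Length 3: A..C: k=1: 0+17568+62·12·61=62952; k=2: 17856+0+62·24·61=108624 → min 62952 | B..D: k=2: 0+92232+12·24·63=110376; k=3: 17568+0+12·61·63=63684 → min 63684.
Top-level splits: k=1: (A..A)·(B..D) → 0+63684+62·12·63 = 110556; k=2: (A..B)·(C..D) → 17856+92232+62·24·63 = 203832; k=3: (A..C)·(D..D) → 62952+0+62·61·63 = 301218.
Best split is after A, i.e. k = 1.

1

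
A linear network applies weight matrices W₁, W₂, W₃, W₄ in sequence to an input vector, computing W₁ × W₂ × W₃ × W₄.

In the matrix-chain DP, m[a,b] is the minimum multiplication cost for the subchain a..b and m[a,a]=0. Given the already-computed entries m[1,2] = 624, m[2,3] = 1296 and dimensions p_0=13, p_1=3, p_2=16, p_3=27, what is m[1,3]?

2349

m[1,3] = min over k∈[1,2] of m[1,k]+m[k+1,3]+p_{0}·p_k·p_{3}.
k=1: 0 + 1296 + 13·3·27 = 2349; k=2: 624 + 0 + 13·16·27 = 6240.
Minimum: 2349 at k=1.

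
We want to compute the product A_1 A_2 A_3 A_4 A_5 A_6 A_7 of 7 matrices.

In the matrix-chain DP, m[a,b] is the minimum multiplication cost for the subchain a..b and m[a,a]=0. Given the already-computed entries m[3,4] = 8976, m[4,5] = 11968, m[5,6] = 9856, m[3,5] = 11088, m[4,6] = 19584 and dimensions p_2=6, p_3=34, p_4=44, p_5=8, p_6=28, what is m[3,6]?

m[3,6] = min over k∈[3,5] of m[3,k]+m[k+1,6]+p_{2}·p_k·p_{6}.
k=3: 0 + 19584 + 6·34·28 = 25296; k=4: 8976 + 9856 + 6·44·28 = 26224; k=5: 11088 + 0 + 6·8·28 = 12432.
Minimum: 12432 at k=5.

12432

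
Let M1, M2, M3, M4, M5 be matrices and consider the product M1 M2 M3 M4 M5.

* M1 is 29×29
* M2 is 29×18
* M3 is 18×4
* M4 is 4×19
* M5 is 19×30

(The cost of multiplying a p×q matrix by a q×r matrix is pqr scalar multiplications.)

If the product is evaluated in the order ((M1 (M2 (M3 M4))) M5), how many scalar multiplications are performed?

43795

(M3 M4): 18×4 by 4×19 → 18×19, cost 18·4·19 = 1368
(M2 (M3 M4)): 29×18 by 18×19 → 29×19, cost 29·18·19 = 9918; cumulative 11286
(M1 (M2 (M3 M4))): 29×29 by 29×19 → 29×19, cost 29·29·19 = 15979; cumulative 27265
((M1 (M2 (M3 M4))) M5): 29×19 by 19×30 → 29×30, cost 29·19·30 = 16530; cumulative 43795
Total: 43795 scalar multiplications.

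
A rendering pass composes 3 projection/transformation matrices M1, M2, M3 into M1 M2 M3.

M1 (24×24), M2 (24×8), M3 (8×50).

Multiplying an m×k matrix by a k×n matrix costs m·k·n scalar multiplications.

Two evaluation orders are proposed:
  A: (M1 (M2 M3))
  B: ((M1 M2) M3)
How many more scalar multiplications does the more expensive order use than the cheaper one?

Order A = (M1 (M2 M3)): (M2 M3): 24×8 by 8×50 → 24×50, cost 24·8·50 = 9600; (M1 (M2 M3)): 24×24 by 24×50 → 24×50, cost 24·24·50 = 28800; cumulative 38400. Total 38400.
Order B = ((M1 M2) M3): (M1 M2): 24×24 by 24×8 → 24×8, cost 24·24·8 = 4608; ((M1 M2) M3): 24×8 by 8×50 → 24×50, cost 24·8·50 = 9600; cumulative 14208. Total 14208.
Difference: |38400 − 14208| = 24192.

24192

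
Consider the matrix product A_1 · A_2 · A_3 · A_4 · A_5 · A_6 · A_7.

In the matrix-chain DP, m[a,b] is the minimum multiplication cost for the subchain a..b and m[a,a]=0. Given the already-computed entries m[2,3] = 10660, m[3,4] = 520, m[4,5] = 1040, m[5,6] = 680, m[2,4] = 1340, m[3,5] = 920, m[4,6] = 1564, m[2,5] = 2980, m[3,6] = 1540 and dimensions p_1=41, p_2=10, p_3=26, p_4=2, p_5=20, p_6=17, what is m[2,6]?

m[2,6] = min over k∈[2,5] of m[2,k]+m[k+1,6]+p_{1}·p_k·p_{6}.
k=2: 0 + 1540 + 41·10·17 = 8510; k=3: 10660 + 1564 + 41·26·17 = 30346; k=4: 1340 + 680 + 41·2·17 = 3414; k=5: 2980 + 0 + 41·20·17 = 16920.
Minimum: 3414 at k=4.

3414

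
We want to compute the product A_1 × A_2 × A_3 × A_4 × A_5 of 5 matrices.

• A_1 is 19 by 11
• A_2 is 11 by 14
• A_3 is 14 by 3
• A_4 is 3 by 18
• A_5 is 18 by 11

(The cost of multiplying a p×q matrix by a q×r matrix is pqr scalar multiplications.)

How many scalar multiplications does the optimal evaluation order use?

2310

Adjacent pairs: A_1A_2 = 19·11·14 = 2926; A_2A_3 = 11·14·3 = 462; A_3A_4 = 14·3·18 = 756; A_4A_5 = 3·18·11 = 594.
Length 3: A_1..A_3: k=1: 0+462+19·11·3=1089; k=2: 2926+0+19·14·3=3724 → min 1089 | A_2..A_4: k=2: 0+756+11·14·18=3528; k=3: 462+0+11·3·18=1056 → min 1056 | A_3..A_5: k=3: 0+594+14·3·11=1056; k=4: 756+0+14·18·11=3528 → min 1056.
Length 4: A_1..A_4: k=1: 0+1056+19·11·18=4818; k=2: 2926+756+19·14·18=8470; k=3: 1089+0+19·3·18=2115 → min 2115 | A_2..A_5: k=2: 0+1056+11·14·11=2750; k=3: 462+594+11·3·11=1419; k=4: 1056+0+11·18·11=3234 → min 1419.
Length 5: A_1..A_5: k=1: 0+1419+19·11·11=3718; k=2: 2926+1056+19·14·11=6908; k=3: 1089+594+19·3·11=2310; k=4: 2115+0+19·18·11=5877 → min 2310.
Optimal order: ((A_1 × (A_2 × A_3)) × (A_4 × A_5)) with cost 2310.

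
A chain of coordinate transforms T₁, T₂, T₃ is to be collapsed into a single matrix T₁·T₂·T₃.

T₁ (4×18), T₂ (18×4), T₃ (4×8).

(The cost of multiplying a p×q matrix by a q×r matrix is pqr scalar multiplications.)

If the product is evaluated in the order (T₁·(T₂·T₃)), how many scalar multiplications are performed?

1152

(T₂·T₃): 18×4 by 4×8 → 18×8, cost 18·4·8 = 576
(T₁·(T₂·T₃)): 4×18 by 18×8 → 4×8, cost 4·18·8 = 576; cumulative 1152
Total: 1152 scalar multiplications.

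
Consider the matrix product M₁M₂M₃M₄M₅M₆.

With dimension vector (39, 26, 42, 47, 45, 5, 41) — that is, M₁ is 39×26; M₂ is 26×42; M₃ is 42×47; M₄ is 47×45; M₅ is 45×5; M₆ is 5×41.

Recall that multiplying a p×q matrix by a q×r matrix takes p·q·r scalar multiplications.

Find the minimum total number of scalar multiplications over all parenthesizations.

Adjacent pairs: M₁M₂ = 39·26·42 = 42588; M₂M₃ = 26·42·47 = 51324; M₃M₄ = 42·47·45 = 88830; M₄M₅ = 47·45·5 = 10575; M₅M₆ = 45·5·41 = 9225.
Length 3: M₁..M₃: k=1: 0+51324+39·26·47=98982; k=2: 42588+0+39·42·47=119574 → min 98982 | M₂..M₄: k=2: 0+88830+26·42·45=137970; k=3: 51324+0+26·47·45=106314 → min 106314 | M₃..M₅: k=3: 0+10575+42·47·5=20445; k=4: 88830+0+42·45·5=98280 → min 20445 | M₄..M₆: k=4: 0+9225+47·45·41=95940; k=5: 10575+0+47·5·41=20210 → min 20210.
Length 4: M₁..M₄: k=1: 0+106314+39·26·45=151944; k=2: 42588+88830+39·42·45=205128; k=3: 98982+0+39·47·45=181467 → min 151944 | M₂..M₅: k=2: 0+20445+26·42·5=25905; k=3: 51324+10575+26·47·5=68009; k=4: 106314+0+26·45·5=112164 → min 25905 | M₃..M₆: k=3: 0+20210+42·47·41=101144; k=4: 88830+9225+42·45·41=175545; k=5: 20445+0+42·5·41=29055 → min 29055.
Length 5: M₁..M₅: k=1: 0+25905+39·26·5=30975; k=2: 42588+20445+39·42·5=71223; k=3: 98982+10575+39·47·5=118722; k=4: 151944+0+39·45·5=160719 → min 30975 | M₂..M₆: k=2: 0+29055+26·42·41=73827; k=3: 51324+20210+26·47·41=121636; k=4: 106314+9225+26·45·41=163509; k=5: 25905+0+26·5·41=31235 → min 31235.
Length 6: M₁..M₆: k=1: 0+31235+39·26·41=72809; k=2: 42588+29055+39·42·41=138801; k=3: 98982+20210+39·47·41=194345; k=4: 151944+9225+39·45·41=233124; k=5: 30975+0+39·5·41=38970 → min 38970.
Optimal order: ((M₁(M₂(M₃(M₄M₅))))M₆) with cost 38970.

38970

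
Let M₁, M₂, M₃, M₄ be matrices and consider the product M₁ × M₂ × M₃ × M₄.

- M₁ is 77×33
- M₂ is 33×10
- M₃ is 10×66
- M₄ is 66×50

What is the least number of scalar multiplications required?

96910

Adjacent pairs: M₁M₂ = 77·33·10 = 25410; M₂M₃ = 33·10·66 = 21780; M₃M₄ = 10·66·50 = 33000.
Length 3: M₁..M₃: k=1: 0+21780+77·33·66=189486; k=2: 25410+0+77·10·66=76230 → min 76230 | M₂..M₄: k=2: 0+33000+33·10·50=49500; k=3: 21780+0+33·66·50=130680 → min 49500.
Length 4: M₁..M₄: k=1: 0+49500+77·33·50=176550; k=2: 25410+33000+77·10·50=96910; k=3: 76230+0+77·66·50=330330 → min 96910.
Optimal order: ((M₁ × M₂) × (M₃ × M₄)) with cost 96910.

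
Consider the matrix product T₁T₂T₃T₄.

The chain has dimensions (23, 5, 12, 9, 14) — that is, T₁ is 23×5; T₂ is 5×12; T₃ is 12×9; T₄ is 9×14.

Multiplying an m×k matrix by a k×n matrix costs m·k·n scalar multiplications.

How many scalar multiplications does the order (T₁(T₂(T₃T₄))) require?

3962

(T₃T₄): 12×9 by 9×14 → 12×14, cost 12·9·14 = 1512
(T₂(T₃T₄)): 5×12 by 12×14 → 5×14, cost 5·12·14 = 840; cumulative 2352
(T₁(T₂(T₃T₄))): 23×5 by 5×14 → 23×14, cost 23·5·14 = 1610; cumulative 3962
Total: 3962 scalar multiplications.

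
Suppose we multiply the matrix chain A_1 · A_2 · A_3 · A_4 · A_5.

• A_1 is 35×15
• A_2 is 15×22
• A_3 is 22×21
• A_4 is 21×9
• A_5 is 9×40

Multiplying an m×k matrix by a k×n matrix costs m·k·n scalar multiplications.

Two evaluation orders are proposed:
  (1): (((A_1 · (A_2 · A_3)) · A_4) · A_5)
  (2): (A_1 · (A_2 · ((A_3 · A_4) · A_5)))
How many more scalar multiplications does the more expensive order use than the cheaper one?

9108

Order (1) = (((A_1 · (A_2 · A_3)) · A_4) · A_5): (A_2 · A_3): 15×22 by 22×21 → 15×21, cost 15·22·21 = 6930; (A_1 · (A_2 · A_3)): 35×15 by 15×21 → 35×21, cost 35·15·21 = 11025; cumulative 17955; ((A_1 · (A_2 · A_3)) · A_4): 35×21 by 21×9 → 35×9, cost 35·21·9 = 6615; cumulative 24570; (((A_1 · (A_2 · A_3)) · A_4) · A_5): 35×9 by 9×40 → 35×40, cost 35·9·40 = 12600; cumulative 37170. Total 37170.
Order (2) = (A_1 · (A_2 · ((A_3 · A_4) · A_5))): (A_3 · A_4): 22×21 by 21×9 → 22×9, cost 22·21·9 = 4158; ((A_3 · A_4) · A_5): 22×9 by 9×40 → 22×40, cost 22·9·40 = 7920; cumulative 12078; (A_2 · ((A_3 · A_4) · A_5)): 15×22 by 22×40 → 15×40, cost 15·22·40 = 13200; cumulative 25278; (A_1 · (A_2 · ((A_3 · A_4) · A_5))): 35×15 by 15×40 → 35×40, cost 35·15·40 = 21000; cumulative 46278. Total 46278.
Difference: |37170 − 46278| = 9108.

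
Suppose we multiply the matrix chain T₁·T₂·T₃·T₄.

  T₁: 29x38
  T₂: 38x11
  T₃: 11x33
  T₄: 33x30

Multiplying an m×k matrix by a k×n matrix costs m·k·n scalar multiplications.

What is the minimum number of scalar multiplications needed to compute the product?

Adjacent pairs: T₁T₂ = 29·38·11 = 12122; T₂T₃ = 38·11·33 = 13794; T₃T₄ = 11·33·30 = 10890.
Length 3: T₁..T₃: k=1: 0+13794+29·38·33=50160; k=2: 12122+0+29·11·33=22649 → min 22649 | T₂..T₄: k=2: 0+10890+38·11·30=23430; k=3: 13794+0+38·33·30=51414 → min 23430.
Length 4: T₁..T₄: k=1: 0+23430+29·38·30=56490; k=2: 12122+10890+29·11·30=32582; k=3: 22649+0+29·33·30=51359 → min 32582.
Optimal order: ((T₁·T₂)·(T₃·T₄)) with cost 32582.

32582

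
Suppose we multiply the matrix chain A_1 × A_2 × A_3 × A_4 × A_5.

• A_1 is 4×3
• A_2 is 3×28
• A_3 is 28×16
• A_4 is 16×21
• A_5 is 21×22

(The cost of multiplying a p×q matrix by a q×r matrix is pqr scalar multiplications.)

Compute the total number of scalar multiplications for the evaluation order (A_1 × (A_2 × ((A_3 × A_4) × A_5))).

24456

(A_3 × A_4): 28×16 by 16×21 → 28×21, cost 28·16·21 = 9408
((A_3 × A_4) × A_5): 28×21 by 21×22 → 28×22, cost 28·21·22 = 12936; cumulative 22344
(A_2 × ((A_3 × A_4) × A_5)): 3×28 by 28×22 → 3×22, cost 3·28·22 = 1848; cumulative 24192
(A_1 × (A_2 × ((A_3 × A_4) × A_5))): 4×3 by 3×22 → 4×22, cost 4·3·22 = 264; cumulative 24456
Total: 24456 scalar multiplications.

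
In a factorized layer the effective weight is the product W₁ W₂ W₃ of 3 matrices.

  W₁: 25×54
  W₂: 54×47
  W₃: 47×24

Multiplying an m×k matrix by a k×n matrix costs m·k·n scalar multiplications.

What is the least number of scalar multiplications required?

Order (W₁ (W₂ W₃)): (W₂ W₃): 54×47 by 47×24 → 54×24, cost 54·47·24 = 60912; (W₁ (W₂ W₃)): 25×54 by 54×24 → 25×24, cost 25·54·24 = 32400; cumulative 93312. Total 93312.
Order ((W₁ W₂) W₃): (W₁ W₂): 25×54 by 54×47 → 25×47, cost 25·54·47 = 63450; ((W₁ W₂) W₃): 25×47 by 47×24 → 25×24, cost 25·47·24 = 28200; cumulative 91650. Total 91650.
Minimum: 91650.

91650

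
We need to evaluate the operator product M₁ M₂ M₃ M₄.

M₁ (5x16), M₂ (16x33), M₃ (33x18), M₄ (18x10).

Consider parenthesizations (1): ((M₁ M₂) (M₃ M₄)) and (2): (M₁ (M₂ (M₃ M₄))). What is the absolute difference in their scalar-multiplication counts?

Order (1) = ((M₁ M₂) (M₃ M₄)): (M₁ M₂): 5×16 by 16×33 → 5×33, cost 5·16·33 = 2640; (M₃ M₄): 33×18 by 18×10 → 33×10, cost 33·18·10 = 5940; ((M₁ M₂) (M₃ M₄)): 5×33 by 33×10 → 5×10, cost 5·33·10 = 1650; cumulative 10230. Total 10230.
Order (2) = (M₁ (M₂ (M₃ M₄))): (M₃ M₄): 33×18 by 18×10 → 33×10, cost 33·18·10 = 5940; (M₂ (M₃ M₄)): 16×33 by 33×10 → 16×10, cost 16·33·10 = 5280; cumulative 11220; (M₁ (M₂ (M₃ M₄))): 5×16 by 16×10 → 5×10, cost 5·16·10 = 800; cumulative 12020. Total 12020.
Difference: |10230 − 12020| = 1790.

1790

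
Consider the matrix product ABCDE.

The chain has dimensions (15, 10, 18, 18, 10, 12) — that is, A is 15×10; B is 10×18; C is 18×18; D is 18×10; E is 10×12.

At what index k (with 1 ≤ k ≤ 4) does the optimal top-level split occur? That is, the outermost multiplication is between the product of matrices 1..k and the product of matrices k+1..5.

1

Adjacent pairs: AB = 15·10·18 = 2700; BC = 10·18·18 = 3240; CD = 18·18·10 = 3240; DE = 18·10·12 = 2160.
Length 3: A..C: k=1: 0+3240+15·10·18=5940; k=2: 2700+0+15·18·18=7560 → min 5940 | B..D: k=2: 0+3240+10·18·10=5040; k=3: 3240+0+10·18·10=5040 → min 5040 | C..E: k=3: 0+2160+18·18·12=6048; k=4: 3240+0+18·10·12=5400 → min 5400.
Length 4: A..D: k=1: 0+5040+15·10·10=6540; k=2: 2700+3240+15·18·10=8640; k=3: 5940+0+15·18·10=8640 → min 6540 | B..E: k=2: 0+5400+10·18·12=7560; k=3: 3240+2160+10·18·12=7560; k=4: 5040+0+10·10·12=6240 → min 6240.
Top-level splits: k=1: (A..A)·(B..E) → 0+6240+15·10·12 = 8040; k=2: (A..B)·(C..E) → 2700+5400+15·18·12 = 11340; k=3: (A..C)·(D..E) → 5940+2160+15·18·12 = 11340; k=4: (A..D)·(E..E) → 6540+0+15·10·12 = 8340.
Best split is after A, i.e. k = 1.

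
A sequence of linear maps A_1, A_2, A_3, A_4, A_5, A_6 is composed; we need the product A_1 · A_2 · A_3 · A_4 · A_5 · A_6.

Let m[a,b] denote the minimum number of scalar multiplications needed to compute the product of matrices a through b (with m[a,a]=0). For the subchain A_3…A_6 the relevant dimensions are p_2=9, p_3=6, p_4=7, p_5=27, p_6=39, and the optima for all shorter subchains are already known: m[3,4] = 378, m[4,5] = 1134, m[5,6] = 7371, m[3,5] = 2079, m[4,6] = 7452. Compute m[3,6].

m[3,6] = min over k∈[3,5] of m[3,k]+m[k+1,6]+p_{2}·p_k·p_{6}.
k=3: 0 + 7452 + 9·6·39 = 9558; k=4: 378 + 7371 + 9·7·39 = 10206; k=5: 2079 + 0 + 9·27·39 = 11556.
Minimum: 9558 at k=3.

9558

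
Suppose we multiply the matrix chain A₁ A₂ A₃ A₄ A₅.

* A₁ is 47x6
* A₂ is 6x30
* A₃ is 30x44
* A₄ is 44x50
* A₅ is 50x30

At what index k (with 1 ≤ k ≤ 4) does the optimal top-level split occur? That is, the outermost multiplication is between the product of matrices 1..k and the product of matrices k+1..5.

Adjacent pairs: A₁A₂ = 47·6·30 = 8460; A₂A₃ = 6·30·44 = 7920; A₃A₄ = 30·44·50 = 66000; A₄A₅ = 44·50·30 = 66000.
Length 3: A₁..A₃: k=1: 0+7920+47·6·44=20328; k=2: 8460+0+47·30·44=70500 → min 20328 | A₂..A₄: k=2: 0+66000+6·30·50=75000; k=3: 7920+0+6·44·50=21120 → min 21120 | A₃..A₅: k=3: 0+66000+30·44·30=105600; k=4: 66000+0+30·50·30=111000 → min 105600.
Length 4: A₁..A₄: k=1: 0+21120+47·6·50=35220; k=2: 8460+66000+47·30·50=144960; k=3: 20328+0+47·44·50=123728 → min 35220 | A₂..A₅: k=2: 0+105600+6·30·30=111000; k=3: 7920+66000+6·44·30=81840; k=4: 21120+0+6·50·30=30120 → min 30120.
Top-level splits: k=1: (A₁..A₁)·(A₂..A₅) → 0+30120+47·6·30 = 38580; k=2: (A₁..A₂)·(A₃..A₅) → 8460+105600+47·30·30 = 156360; k=3: (A₁..A₃)·(A₄..A₅) → 20328+66000+47·44·30 = 148368; k=4: (A₁..A₄)·(A₅..A₅) → 35220+0+47·50·30 = 105720.
Best split is after A₁, i.e. k = 1.

1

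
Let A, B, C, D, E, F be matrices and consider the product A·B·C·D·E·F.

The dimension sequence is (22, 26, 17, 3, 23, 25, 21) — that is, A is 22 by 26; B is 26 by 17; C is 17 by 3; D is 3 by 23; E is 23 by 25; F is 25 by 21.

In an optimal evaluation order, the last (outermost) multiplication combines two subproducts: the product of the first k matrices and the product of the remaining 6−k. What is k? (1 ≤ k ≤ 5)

3

Adjacent pairs: AB = 22·26·17 = 9724; BC = 26·17·3 = 1326; CD = 17·3·23 = 1173; DE = 3·23·25 = 1725; EF = 23·25·21 = 12075.
Length 3: A..C: k=1: 0+1326+22·26·3=3042; k=2: 9724+0+22·17·3=10846 → min 3042 | B..D: k=2: 0+1173+26·17·23=11339; k=3: 1326+0+26·3·23=3120 → min 3120 | C..E: k=3: 0+1725+17·3·25=3000; k=4: 1173+0+17·23·25=10948 → min 3000 | D..F: k=4: 0+12075+3·23·21=13524; k=5: 1725+0+3·25·21=3300 → min 3300.
Length 4: A..D: k=1: 0+3120+22·26·23=16276; k=2: 9724+1173+22·17·23=19499; k=3: 3042+0+22·3·23=4560 → min 4560 | B..E: k=2: 0+3000+26·17·25=14050; k=3: 1326+1725+26·3·25=5001; k=4: 3120+0+26·23·25=18070 → min 5001 | C..F: k=3: 0+3300+17·3·21=4371; k=4: 1173+12075+17·23·21=21459; k=5: 3000+0+17·25·21=11925 → min 4371.
Length 5: A..E: k=1: 0+5001+22·26·25=19301; k=2: 9724+3000+22·17·25=22074; k=3: 3042+1725+22·3·25=6417; k=4: 4560+0+22·23·25=17210 → min 6417 | B..F: k=2: 0+4371+26·17·21=13653; k=3: 1326+3300+26·3·21=6264; k=4: 3120+12075+26·23·21=27753; k=5: 5001+0+26·25·21=18651 → min 6264.
Top-level splits: k=1: (A..A)·(B..F) → 0+6264+22·26·21 = 18276; k=2: (A..B)·(C..F) → 9724+4371+22·17·21 = 21949; k=3: (A..C)·(D..F) → 3042+3300+22·3·21 = 7728; k=4: (A..D)·(E..F) → 4560+12075+22·23·21 = 27261; k=5: (A..E)·(F..F) → 6417+0+22·25·21 = 17967.
Best split is after C, i.e. k = 3.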